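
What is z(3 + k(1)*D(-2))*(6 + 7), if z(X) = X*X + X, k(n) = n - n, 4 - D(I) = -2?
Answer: 156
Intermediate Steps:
D(I) = 6 (D(I) = 4 - 1*(-2) = 4 + 2 = 6)
k(n) = 0
z(X) = X + X² (z(X) = X² + X = X + X²)
z(3 + k(1)*D(-2))*(6 + 7) = ((3 + 0*6)*(1 + (3 + 0*6)))*(6 + 7) = ((3 + 0)*(1 + (3 + 0)))*13 = (3*(1 + 3))*13 = (3*4)*13 = 12*13 = 156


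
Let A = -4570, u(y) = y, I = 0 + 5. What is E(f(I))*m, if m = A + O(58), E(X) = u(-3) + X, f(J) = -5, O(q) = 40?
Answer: 36240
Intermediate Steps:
I = 5
E(X) = -3 + X
m = -4530 (m = -4570 + 40 = -4530)
E(f(I))*m = (-3 - 5)*(-4530) = -8*(-4530) = 36240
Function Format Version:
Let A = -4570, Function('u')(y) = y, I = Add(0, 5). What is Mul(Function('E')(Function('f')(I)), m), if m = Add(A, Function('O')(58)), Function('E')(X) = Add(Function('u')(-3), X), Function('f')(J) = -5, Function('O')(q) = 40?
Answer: 36240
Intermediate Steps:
I = 5
Function('E')(X) = Add(-3, X)
m = -4530 (m = Add(-4570, 40) = -4530)
Mul(Function('E')(Function('f')(I)), m) = Mul(Add(-3, -5), -4530) = Mul(-8, -4530) = 36240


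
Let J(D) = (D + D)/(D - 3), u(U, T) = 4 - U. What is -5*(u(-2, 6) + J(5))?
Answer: -55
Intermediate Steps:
J(D) = 2*D/(-3 + D) (J(D) = (2*D)/(-3 + D) = 2*D/(-3 + D))
-5*(u(-2, 6) + J(5)) = -5*((4 - 1*(-2)) + 2*5/(-3 + 5)) = -5*((4 + 2) + 2*5/2) = -5*(6 + 2*5*(½)) = -5*(6 + 5) = -5*11 = -55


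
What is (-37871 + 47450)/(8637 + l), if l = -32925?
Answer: -3193/8096 ≈ -0.39439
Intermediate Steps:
(-37871 + 47450)/(8637 + l) = (-37871 + 47450)/(8637 - 32925) = 9579/(-24288) = 9579*(-1/24288) = -3193/8096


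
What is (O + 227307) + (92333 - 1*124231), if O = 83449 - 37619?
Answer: 241239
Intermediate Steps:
O = 45830
(O + 227307) + (92333 - 1*124231) = (45830 + 227307) + (92333 - 1*124231) = 273137 + (92333 - 124231) = 273137 - 31898 = 241239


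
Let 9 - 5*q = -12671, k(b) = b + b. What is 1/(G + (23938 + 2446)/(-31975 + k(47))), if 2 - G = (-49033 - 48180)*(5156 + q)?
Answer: 31881/23839412984254 ≈ 1.3373e-9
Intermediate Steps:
k(b) = 2*b
q = 2536 (q = 9/5 - 1/5*(-12671) = 9/5 + 12671/5 = 2536)
G = 747762398 (G = 2 - (-49033 - 48180)*(5156 + 2536) = 2 - (-97213)*7692 = 2 - 1*(-747762396) = 2 + 747762396 = 747762398)
1/(G + (23938 + 2446)/(-31975 + k(47))) = 1/(747762398 + (23938 + 2446)/(-31975 + 2*47)) = 1/(747762398 + 26384/(-31975 + 94)) = 1/(747762398 + 26384/(-31881)) = 1/(747762398 + 26384*(-1/31881)) = 1/(747762398 - 26384/31881) = 1/(23839412984254/31881) = 31881/23839412984254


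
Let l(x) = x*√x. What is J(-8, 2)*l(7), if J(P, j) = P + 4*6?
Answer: 112*√7 ≈ 296.32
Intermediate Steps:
l(x) = x^(3/2)
J(P, j) = 24 + P (J(P, j) = P + 24 = 24 + P)
J(-8, 2)*l(7) = (24 - 8)*7^(3/2) = 16*(7*√7) = 112*√7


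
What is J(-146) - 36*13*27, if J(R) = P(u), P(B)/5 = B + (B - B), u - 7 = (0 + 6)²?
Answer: -12421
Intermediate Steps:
u = 43 (u = 7 + (0 + 6)² = 7 + 6² = 7 + 36 = 43)
P(B) = 5*B (P(B) = 5*(B + (B - B)) = 5*(B + 0) = 5*B)
J(R) = 215 (J(R) = 5*43 = 215)
J(-146) - 36*13*27 = 215 - 36*13*27 = 215 - 468*27 = 215 - 12636 = -12421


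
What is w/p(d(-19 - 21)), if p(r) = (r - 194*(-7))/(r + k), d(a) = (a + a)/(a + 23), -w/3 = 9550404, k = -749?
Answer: 6713403434/429 ≈ 1.5649e+7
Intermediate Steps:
w = -28651212 (w = -3*9550404 = -28651212)
d(a) = 2*a/(23 + a) (d(a) = (2*a)/(23 + a) = 2*a/(23 + a))
p(r) = (1358 + r)/(-749 + r) (p(r) = (r - 194*(-7))/(r - 749) = (r + 1358)/(-749 + r) = (1358 + r)/(-749 + r))
w/p(d(-19 - 21)) = -28651212*(-749 + 2*(-19 - 21)/(23 + (-19 - 21)))/(1358 + 2*(-19 - 21)/(23 + (-19 - 21))) = -28651212*(-749 + 2*(-40)/(23 - 40))/(1358 + 2*(-40)/(23 - 40)) = -28651212*(-749 + 2*(-40)/(-17))/(1358 + 2*(-40)/(-17)) = -28651212*(-749 + 2*(-40)*(-1/17))/(1358 + 2*(-40)*(-1/17)) = -28651212*(-749 + 80/17)/(1358 + 80/17) = -28651212/((23166/17)/(-12653/17)) = -28651212/((-17/12653*23166/17)) = -28651212/(-23166/12653) = -28651212*(-12653/23166) = 6713403434/429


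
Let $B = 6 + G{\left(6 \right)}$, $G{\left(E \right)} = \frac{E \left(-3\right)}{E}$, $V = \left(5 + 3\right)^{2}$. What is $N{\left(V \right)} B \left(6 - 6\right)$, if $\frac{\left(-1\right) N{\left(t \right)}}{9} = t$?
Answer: $0$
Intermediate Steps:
$V = 64$ ($V = 8^{2} = 64$)
$N{\left(t \right)} = - 9 t$
$G{\left(E \right)} = -3$ ($G{\left(E \right)} = \frac{\left(-3\right) E}{E} = -3$)
$B = 3$ ($B = 6 - 3 = 3$)
$N{\left(V \right)} B \left(6 - 6\right) = \left(-9\right) 64 \cdot 3 \left(6 - 6\right) = \left(-576\right) 3 \left(6 - 6\right) = \left(-1728\right) 0 = 0$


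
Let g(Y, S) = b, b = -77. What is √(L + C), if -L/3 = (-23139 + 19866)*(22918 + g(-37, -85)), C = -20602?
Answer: √224255177 ≈ 14975.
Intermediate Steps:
g(Y, S) = -77
L = 224275779 (L = -3*(-23139 + 19866)*(22918 - 77) = -(-9819)*22841 = -3*(-74758593) = 224275779)
√(L + C) = √(224275779 - 20602) = √224255177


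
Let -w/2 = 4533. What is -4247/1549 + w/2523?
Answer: -8252805/1302709 ≈ -6.3351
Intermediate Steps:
w = -9066 (w = -2*4533 = -9066)
-4247/1549 + w/2523 = -4247/1549 - 9066/2523 = -4247*1/1549 - 9066*1/2523 = -4247/1549 - 3022/841 = -8252805/1302709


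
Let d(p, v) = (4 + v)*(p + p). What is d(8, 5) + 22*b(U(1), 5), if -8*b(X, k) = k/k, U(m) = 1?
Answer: 565/4 ≈ 141.25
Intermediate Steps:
d(p, v) = 2*p*(4 + v) (d(p, v) = (4 + v)*(2*p) = 2*p*(4 + v))
b(X, k) = -⅛ (b(X, k) = -k/(8*k) = -⅛*1 = -⅛)
d(8, 5) + 22*b(U(1), 5) = 2*8*(4 + 5) + 22*(-⅛) = 2*8*9 - 11/4 = 144 - 11/4 = 565/4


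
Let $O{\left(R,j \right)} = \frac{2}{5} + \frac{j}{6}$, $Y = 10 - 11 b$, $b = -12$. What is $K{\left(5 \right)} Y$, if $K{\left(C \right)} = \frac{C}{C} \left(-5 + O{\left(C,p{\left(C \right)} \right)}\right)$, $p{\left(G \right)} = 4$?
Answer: $- \frac{8378}{15} \approx -558.53$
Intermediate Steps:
$Y = 142$ ($Y = 10 - -132 = 10 + 132 = 142$)
$O{\left(R,j \right)} = \frac{2}{5} + \frac{j}{6}$ ($O{\left(R,j \right)} = 2 \cdot \frac{1}{5} + j \frac{1}{6} = \frac{2}{5} + \frac{j}{6}$)
$K{\left(C \right)} = - \frac{59}{15}$ ($K{\left(C \right)} = \frac{C}{C} \left(-5 + \left(\frac{2}{5} + \frac{1}{6} \cdot 4\right)\right) = 1 \left(-5 + \left(\frac{2}{5} + \frac{2}{3}\right)\right) = 1 \left(-5 + \frac{16}{15}\right) = 1 \left(- \frac{59}{15}\right) = - \frac{59}{15}$)
$K{\left(5 \right)} Y = \left(- \frac{59}{15}\right) 142 = - \frac{8378}{15}$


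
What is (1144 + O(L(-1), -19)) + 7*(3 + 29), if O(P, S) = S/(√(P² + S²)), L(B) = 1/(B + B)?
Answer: 1368 - 38*√5/85 ≈ 1367.0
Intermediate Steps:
L(B) = 1/(2*B)
O(P, S) = S/√(P² + S²)
(1144 + O(L(-1), -19)) + 7*(3 + 29) = (1144 - 19/√(((½)/(-1))² + (-19)²)) + 7*(3 + 29) = (1144 - 19/√(((½)*(-1))² + 361)) + 7*32 = (1144 - 19/√((-½)² + 361)) + 224 = (1144 - 19/√(¼ + 361)) + 224 = (1144 - 38*√5/85) + 224 = 1368 - 38*√5/85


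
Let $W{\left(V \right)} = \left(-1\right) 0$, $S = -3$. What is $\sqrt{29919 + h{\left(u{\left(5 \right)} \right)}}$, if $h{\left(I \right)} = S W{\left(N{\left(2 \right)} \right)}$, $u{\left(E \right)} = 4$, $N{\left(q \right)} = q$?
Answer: $\sqrt{29919} \approx 172.97$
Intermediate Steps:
$W{\left(V \right)} = 0$
$h{\left(I \right)} = 0$ ($h{\left(I \right)} = \left(-3\right) 0 = 0$)
$\sqrt{29919 + h{\left(u{\left(5 \right)} \right)}} = \sqrt{29919 + 0} = \sqrt{29919}$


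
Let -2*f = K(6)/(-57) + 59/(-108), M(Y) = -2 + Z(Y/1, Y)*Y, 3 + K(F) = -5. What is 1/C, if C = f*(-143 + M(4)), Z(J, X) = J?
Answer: -1368/35819 ≈ -0.038192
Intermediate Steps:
K(F) = -8 (K(F) = -3 - 5 = -8)
M(Y) = -2 + Y**2 (M(Y) = -2 + (Y/1)*Y = -2 + (Y*1)*Y = -2 + Y*Y = -2 + Y**2)
f = 833/4104 (f = -(-8/(-57) + 59/(-108))/2 = -(-8*(-1/57) + 59*(-1/108))/2 = -(8/57 - 59/108)/2 = -1/2*(-833/2052) = 833/4104 ≈ 0.20297)
C = -35819/1368 (C = 833*(-143 + (-2 + 4**2))/4104 = 833*(-143 + (-2 + 16))/4104 = 833*(-143 + 14)/4104 = (833/4104)*(-129) = -35819/1368 ≈ -26.183)
1/C = 1/(-35819/1368) = -1368/35819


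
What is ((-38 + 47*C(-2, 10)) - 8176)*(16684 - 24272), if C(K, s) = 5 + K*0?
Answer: 60544652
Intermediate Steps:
C(K, s) = 5 (C(K, s) = 5 + 0 = 5)
((-38 + 47*C(-2, 10)) - 8176)*(16684 - 24272) = ((-38 + 47*5) - 8176)*(16684 - 24272) = ((-38 + 235) - 8176)*(-7588) = (197 - 8176)*(-7588) = -7979*(-7588) = 60544652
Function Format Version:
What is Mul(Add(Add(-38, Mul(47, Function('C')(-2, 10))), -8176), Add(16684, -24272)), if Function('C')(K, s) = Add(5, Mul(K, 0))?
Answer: 60544652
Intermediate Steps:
Function('C')(K, s) = 5 (Function('C')(K, s) = Add(5, 0) = 5)
Mul(Add(Add(-38, Mul(47, Function('C')(-2, 10))), -8176), Add(16684, -24272)) = Mul(Add(Add(-38, Mul(47, 5)), -8176), Add(16684, -24272)) = Mul(Add(Add(-38, 235), -8176), -7588) = Mul(Add(197, -8176), -7588) = Mul(-7979, -7588) = 60544652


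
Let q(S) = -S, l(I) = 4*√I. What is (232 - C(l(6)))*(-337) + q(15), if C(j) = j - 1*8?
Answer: -80895 + 1348*√6 ≈ -77593.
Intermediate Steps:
C(j) = -8 + j (C(j) = j - 8 = -8 + j)
(232 - C(l(6)))*(-337) + q(15) = (232 - (-8 + 4*√6))*(-337) - 1*15 = (232 + (8 - 4*√6))*(-337) - 15 = (240 - 4*√6)*(-337) - 15 = (-80880 + 1348*√6) - 15 = -80895 + 1348*√6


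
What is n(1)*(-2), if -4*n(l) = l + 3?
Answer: 2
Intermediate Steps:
n(l) = -¾ - l/4 (n(l) = -(l + 3)/4 = -(3 + l)/4 = -¾ - l/4)
n(1)*(-2) = (-¾ - ¼*1)*(-2) = (-¾ - ¼)*(-2) = -1*(-2) = 2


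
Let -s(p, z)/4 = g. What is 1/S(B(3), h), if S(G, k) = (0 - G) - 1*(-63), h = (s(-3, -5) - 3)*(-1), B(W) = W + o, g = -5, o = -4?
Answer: 1/64 ≈ 0.015625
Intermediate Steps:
s(p, z) = 20 (s(p, z) = -4*(-5) = 20)
B(W) = -4 + W (B(W) = W - 4 = -4 + W)
h = -17 (h = (20 - 3)*(-1) = 17*(-1) = -17)
S(G, k) = 63 - G (S(G, k) = -G + 63 = 63 - G)
1/S(B(3), h) = 1/(63 - (-4 + 3)) = 1/(63 - 1*(-1)) = 1/(63 + 1) = 1/64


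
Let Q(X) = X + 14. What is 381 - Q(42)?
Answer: 325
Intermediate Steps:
Q(X) = 14 + X
381 - Q(42) = 381 - (14 + 42) = 381 - 1*56 = 381 - 56 = 325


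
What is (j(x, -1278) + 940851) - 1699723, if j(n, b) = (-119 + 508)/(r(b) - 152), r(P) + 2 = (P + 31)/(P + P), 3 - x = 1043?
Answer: -297764913028/392377 ≈ -7.5887e+5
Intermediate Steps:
x = -1040 (x = 3 - 1*1043 = 3 - 1043 = -1040)
r(P) = -2 + (31 + P)/(2*P) (r(P) = -2 + (P + 31)/(P + P) = -2 + (31 + P)/((2*P)) = -2 + (31 + P)*(1/(2*P)) = -2 + (31 + P)/(2*P))
j(n, b) = 389/(-152 + (31 - 3*b)/(2*b)) (j(n, b) = (-119 + 508)/((31 - 3*b)/(2*b) - 152) = 389/(-152 + (31 - 3*b)/(2*b)))
(j(x, -1278) + 940851) - 1699723 = (-778*(-1278)/(-31 + 307*(-1278)) + 940851) - 1699723 = (-778*(-1278)/(-31 - 392346) + 940851) - 1699723 = (-778*(-1278)/(-392377) + 940851) - 1699723 = (-778*(-1278)*(-1/392377) + 940851) - 1699723 = (-994284/392377 + 940851) - 1699723 = 369167298543/392377 - 1699723 = -297764913028/392377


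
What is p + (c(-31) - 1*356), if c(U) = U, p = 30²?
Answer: 513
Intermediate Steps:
p = 900
p + (c(-31) - 1*356) = 900 + (-31 - 1*356) = 900 + (-31 - 356) = 900 - 387 = 513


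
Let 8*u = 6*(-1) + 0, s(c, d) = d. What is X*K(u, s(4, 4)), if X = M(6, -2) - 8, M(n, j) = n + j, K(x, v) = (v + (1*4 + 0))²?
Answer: -256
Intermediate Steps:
u = -¾ (u = (6*(-1) + 0)/8 = (-6 + 0)/8 = (⅛)*(-6) = -¾ ≈ -0.75000)
K(x, v) = (4 + v)² (K(x, v) = (v + (4 + 0))² = (v + 4)² = (4 + v)²)
M(n, j) = j + n
X = -4 (X = (-2 + 6) - 8 = 4 - 8 = -4)
X*K(u, s(4, 4)) = -4*(4 + 4)² = -4*8² = -4*64 = -256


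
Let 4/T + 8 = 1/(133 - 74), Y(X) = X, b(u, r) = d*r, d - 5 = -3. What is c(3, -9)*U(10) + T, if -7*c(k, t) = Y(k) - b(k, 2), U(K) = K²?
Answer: 45448/3297 ≈ 13.785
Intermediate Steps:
d = 2 (d = 5 - 3 = 2)
b(u, r) = 2*r
T = -236/471 (T = 4/(-8 + 1/(133 - 74)) = 4/(-8 + 1/59) = 4/(-471/59) = 4*(-59/471) = -236/471 ≈ -0.50106)
c(k, t) = 4/7 - k/7 (c(k, t) = -(k - 2*2)/7 = -(k - 1*4)/7 = -(k - 4)/7 = -(-4 + k)/7 = 4/7 - k/7)
c(3, -9)*U(10) + T = (4/7 - ⅐*3)*10² - 236/471 = (4/7 - 3/7)*100 - 236/471 = (⅐)*100 - 236/471 = 100/7 - 236/471 = 45448/3297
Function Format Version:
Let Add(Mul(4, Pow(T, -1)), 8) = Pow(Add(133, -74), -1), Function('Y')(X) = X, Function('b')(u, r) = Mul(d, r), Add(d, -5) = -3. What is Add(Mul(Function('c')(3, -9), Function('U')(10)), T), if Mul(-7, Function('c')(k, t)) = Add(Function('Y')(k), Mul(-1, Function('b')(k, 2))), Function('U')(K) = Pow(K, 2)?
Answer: Rational(45448, 3297) ≈ 13.785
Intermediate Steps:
d = 2 (d = Add(5, -3) = 2)
Function('b')(u, r) = Mul(2, r)
T = Rational(-236, 471) (T = Mul(4, Pow(Add(-8, Pow(Add(133, -74), -1)), -1)) = Mul(4, Pow(Add(-8, Pow(59, -1)), -1)) = Mul(4, Pow(Add(-8, Rational(1, 59)), -1)) = Mul(4, Pow(Rational(-471, 59), -1)) = Mul(4, Rational(-59, 471)) = Rational(-236, 471) ≈ -0.50106)
Function('c')(k, t) = Add(Rational(4, 7), Mul(Rational(-1, 7), k)) (Function('c')(k, t) = Mul(Rational(-1, 7), Add(k, Mul(-1, Mul(2, 2)))) = Mul(Rational(-1, 7), Add(k, Mul(-1, 4))) = Mul(Rational(-1, 7), Add(k, -4)) = Mul(Rational(-1, 7), Add(-4, k)) = Add(Rational(4, 7), Mul(Rational(-1, 7), k)))
Add(Mul(Function('c')(3, -9), Function('U')(10)), T) = Add(Mul(Add(Rational(4, 7), Mul(Rational(-1, 7), 3)), Pow(10, 2)), Rational(-236, 471)) = Add(Mul(Add(Rational(4, 7), Rational(-3, 7)), 100), Rational(-236, 471)) = Add(Mul(Rational(1, 7), 100), Rational(-236, 471)) = Add(Rational(100, 7), Rational(-236, 471)) = Rational(45448, 3297)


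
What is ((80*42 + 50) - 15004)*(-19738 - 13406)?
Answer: 384271536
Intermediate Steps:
((80*42 + 50) - 15004)*(-19738 - 13406) = ((3360 + 50) - 15004)*(-33144) = (3410 - 15004)*(-33144) = -11594*(-33144) = 384271536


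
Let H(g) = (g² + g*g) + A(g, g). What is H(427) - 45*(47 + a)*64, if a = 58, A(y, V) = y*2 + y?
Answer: 63539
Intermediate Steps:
A(y, V) = 3*y (A(y, V) = 2*y + y = 3*y)
H(g) = 2*g² + 3*g (H(g) = (g² + g*g) + 3*g = (g² + g²) + 3*g = 2*g² + 3*g)
H(427) - 45*(47 + a)*64 = 427*(3 + 2*427) - 45*(47 + 58)*64 = 427*(3 + 854) - 45*105*64 = 427*857 - 4725*64 = 365939 - 302400 = 63539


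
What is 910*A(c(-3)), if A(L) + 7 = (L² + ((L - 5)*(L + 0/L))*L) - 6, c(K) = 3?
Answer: -20020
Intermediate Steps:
A(L) = -13 + L² + L²*(-5 + L) (A(L) = -7 + ((L² + ((L - 5)*(L + 0/L))*L) - 6) = -7 + ((L² + ((-5 + L)*(L + 0))*L) - 6) = -7 + ((L² + ((-5 + L)*L)*L) - 6) = -7 + ((L² + (L*(-5 + L))*L) - 6) = -7 + ((L² + L²*(-5 + L)) - 6) = -7 + (-6 + L² + L²*(-5 + L)) = -13 + L² + L²*(-5 + L))
910*A(c(-3)) = 910*(-13 + 3³ - 4*3²) = 910*(-13 + 27 - 4*9) = 910*(-13 + 27 - 36) = 910*(-22) = -20020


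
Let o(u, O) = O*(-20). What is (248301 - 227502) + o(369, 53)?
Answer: 19739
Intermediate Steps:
o(u, O) = -20*O
(248301 - 227502) + o(369, 53) = (248301 - 227502) - 20*53 = 20799 - 1060 = 19739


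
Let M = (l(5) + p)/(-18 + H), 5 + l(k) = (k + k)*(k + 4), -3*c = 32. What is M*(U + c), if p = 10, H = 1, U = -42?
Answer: 15010/51 ≈ 294.31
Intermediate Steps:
c = -32/3 (c = -1/3*32 = -32/3 ≈ -10.667)
l(k) = -5 + 2*k*(4 + k) (l(k) = -5 + (k + k)*(k + 4) = -5 + (2*k)*(4 + k) = -5 + 2*k*(4 + k))
M = -95/17 (M = ((-5 + 2*5**2 + 8*5) + 10)/(-18 + 1) = ((-5 + 2*25 + 40) + 10)/(-17) = ((-5 + 50 + 40) + 10)*(-1/17) = (85 + 10)*(-1/17) = 95*(-1/17) = -95/17 ≈ -5.5882)
M*(U + c) = -95*(-42 - 32/3)/17 = -95/17*(-158/3) = 15010/51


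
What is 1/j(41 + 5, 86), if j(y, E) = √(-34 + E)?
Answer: √13/26 ≈ 0.13867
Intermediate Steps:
1/j(41 + 5, 86) = 1/(√(-34 + 86)) = 1/(√52) = 1/(2*√13) = √13/26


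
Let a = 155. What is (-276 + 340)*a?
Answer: 9920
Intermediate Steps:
(-276 + 340)*a = (-276 + 340)*155 = 64*155 = 9920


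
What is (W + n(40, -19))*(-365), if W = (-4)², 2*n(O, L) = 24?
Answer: -10220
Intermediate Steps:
n(O, L) = 12 (n(O, L) = (½)*24 = 12)
W = 16
(W + n(40, -19))*(-365) = (16 + 12)*(-365) = 28*(-365) = -10220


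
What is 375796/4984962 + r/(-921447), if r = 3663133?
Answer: -2985717118189/765563046669 ≈ -3.9000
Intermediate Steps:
375796/4984962 + r/(-921447) = 375796/4984962 + 3663133/(-921447) = 375796*(1/4984962) + 3663133*(-1/921447) = 187898/2492481 - 3663133/921447 = -2985717118189/765563046669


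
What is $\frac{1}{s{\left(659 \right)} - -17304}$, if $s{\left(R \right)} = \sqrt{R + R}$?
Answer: $\frac{8652}{149713549} - \frac{\sqrt{1318}}{299427098} \approx 5.7669 \cdot 10^{-5}$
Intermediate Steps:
$s{\left(R \right)} = \sqrt{2} \sqrt{R}$ ($s{\left(R \right)} = \sqrt{2 R} = \sqrt{2} \sqrt{R}$)
$\frac{1}{s{\left(659 \right)} - -17304} = \frac{1}{\sqrt{2} \sqrt{659} - -17304} = \frac{1}{\sqrt{1318} + 17304} = \frac{1}{17304 + \sqrt{1318}}$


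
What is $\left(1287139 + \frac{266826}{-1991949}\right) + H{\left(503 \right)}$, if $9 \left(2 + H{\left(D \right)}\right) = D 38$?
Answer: $\frac{7704424350623}{5975847} \approx 1.2893 \cdot 10^{6}$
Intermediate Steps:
$H{\left(D \right)} = -2 + \frac{38 D}{9}$ ($H{\left(D \right)} = -2 + \frac{D 38}{9} = -2 + \frac{38 D}{9}$)
$\left(1287139 + \frac{266826}{-1991949}\right) + H{\left(503 \right)} = \left(1287139 + \frac{266826}{-1991949}\right) + \left(-2 + \frac{38}{9} \cdot 503\right) = \left(1287139 + 266826 \left(- \frac{1}{1991949}\right)\right) + \left(-2 + \frac{19114}{9}\right) = \left(1287139 - \frac{88942}{663983}\right) + \frac{19096}{9} = \frac{854638325695}{663983} + \frac{19096}{9} = \frac{7704424350623}{5975847}$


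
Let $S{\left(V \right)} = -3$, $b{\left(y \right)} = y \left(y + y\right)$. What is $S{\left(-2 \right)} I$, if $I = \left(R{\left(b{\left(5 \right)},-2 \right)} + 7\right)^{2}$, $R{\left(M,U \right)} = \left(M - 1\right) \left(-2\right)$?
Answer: $-24843$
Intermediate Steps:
$b{\left(y \right)} = 2 y^{2}$ ($b{\left(y \right)} = y 2 y = 2 y^{2}$)
$R{\left(M,U \right)} = 2 - 2 M$ ($R{\left(M,U \right)} = \left(-1 + M\right) \left(-2\right) = 2 - 2 M$)
$I = 8281$ ($I = \left(\left(2 - 2 \cdot 2 \cdot 5^{2}\right) + 7\right)^{2} = \left(\left(2 - 2 \cdot 2 \cdot 25\right) + 7\right)^{2} = \left(\left(2 - 100\right) + 7\right)^{2} = \left(-98 + 7\right)^{2} = \left(-91\right)^{2} = 8281$)
$S{\left(-2 \right)} I = \left(-3\right) 8281 = -24843$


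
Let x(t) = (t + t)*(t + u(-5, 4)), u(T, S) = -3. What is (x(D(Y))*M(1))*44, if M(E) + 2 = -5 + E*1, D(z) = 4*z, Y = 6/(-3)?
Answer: -46464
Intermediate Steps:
Y = -2 (Y = 6*(-⅓) = -2)
x(t) = 2*t*(-3 + t) (x(t) = (t + t)*(t - 3) = (2*t)*(-3 + t) = 2*t*(-3 + t))
M(E) = -7 + E (M(E) = -2 + (-5 + E*1) = -2 + (-5 + E) = -7 + E)
(x(D(Y))*M(1))*44 = ((2*(4*(-2))*(-3 + 4*(-2)))*(-7 + 1))*44 = ((2*(-8)*(-3 - 8))*(-6))*44 = ((2*(-8)*(-11))*(-6))*44 = (176*(-6))*44 = -1056*44 = -46464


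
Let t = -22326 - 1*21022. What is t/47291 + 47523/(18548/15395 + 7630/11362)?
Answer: 196549123290793711/7760600316883 ≈ 25327.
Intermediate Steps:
t = -43348 (t = -22326 - 21022 = -43348)
t/47291 + 47523/(18548/15395 + 7630/11362) = -43348/47291 + 47523/(18548/15395 + 7630/11362) = -43348*1/47291 + 47523/(18548*(1/15395) + 7630*(1/11362)) = -43348/47291 + 47523/(18548/15395 + 3815/5681) = -43348/47291 + 47523/(164103113/87458995) = -43348/47291 + 47523*(87458995/164103113) = -43348/47291 + 4156313819385/164103113 = 196549123290793711/7760600316883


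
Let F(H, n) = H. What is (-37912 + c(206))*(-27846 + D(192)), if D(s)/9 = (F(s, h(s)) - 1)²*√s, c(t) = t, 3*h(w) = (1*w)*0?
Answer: 1049961276 - 99039786192*√3 ≈ -1.7049e+11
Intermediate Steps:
h(w) = 0 (h(w) = ((1*w)*0)/3 = (w*0)/3 = (⅓)*0 = 0)
D(s) = 9*√s*(-1 + s)² (D(s) = 9*((s - 1)²*√s) = 9*((-1 + s)²*√s) = 9*(√s*(-1 + s)²) = 9*√s*(-1 + s)²)
(-37912 + c(206))*(-27846 + D(192)) = (-37912 + 206)*(-27846 + 9*√192*(-1 + 192)²) = -37706*(-27846 + 9*(8*√3)*191²) = -37706*(-27846 + 9*(8*√3)*36481) = -37706*(-27846 + 2626632*√3) = 1049961276 - 99039786192*√3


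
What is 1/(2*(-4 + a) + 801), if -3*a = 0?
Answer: 1/793 ≈ 0.0012610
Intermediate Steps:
a = 0 (a = -1/3*0 = 0)
1/(2*(-4 + a) + 801) = 1/(2*(-4 + 0) + 801) = 1/(2*(-4) + 801) = 1/(-8 + 801) = 1/793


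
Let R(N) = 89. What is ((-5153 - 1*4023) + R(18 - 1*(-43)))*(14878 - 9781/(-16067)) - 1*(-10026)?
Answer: -2172128126067/16067 ≈ -1.3519e+8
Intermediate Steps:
((-5153 - 1*4023) + R(18 - 1*(-43)))*(14878 - 9781/(-16067)) - 1*(-10026) = ((-5153 - 1*4023) + 89)*(14878 - 9781/(-16067)) - 1*(-10026) = ((-5153 - 4023) + 89)*(14878 - 9781*(-1/16067)) + 10026 = (-9176 + 89)*(14878 + 9781/16067) + 10026 = -9087*239054607/16067 + 10026 = -2172289213809/16067 + 10026 = -2172128126067/16067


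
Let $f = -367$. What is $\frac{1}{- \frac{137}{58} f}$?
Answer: $\frac{58}{50279} \approx 0.0011536$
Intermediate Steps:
$\frac{1}{- \frac{137}{58} f} = \frac{1}{- \frac{137}{58} \left(-367\right)} = \frac{1}{\left(-137\right) \frac{1}{58} \left(-367\right)} = \frac{1}{\left(- \frac{137}{58}\right) \left(-367\right)} = \frac{1}{\frac{50279}{58}} = \frac{58}{50279}$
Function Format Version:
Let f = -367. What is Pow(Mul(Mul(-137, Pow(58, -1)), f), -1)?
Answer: Rational(58, 50279) ≈ 0.0011536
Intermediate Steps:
Pow(Mul(Mul(-137, Pow(58, -1)), f), -1) = Pow(Mul(Mul(-137, Pow(58, -1)), -367), -1) = Pow(Mul(Mul(-137, Rational(1, 58)), -367), -1) = Pow(Mul(Rational(-137, 58), -367), -1) = Pow(Rational(50279, 58), -1) = Rational(58, 50279)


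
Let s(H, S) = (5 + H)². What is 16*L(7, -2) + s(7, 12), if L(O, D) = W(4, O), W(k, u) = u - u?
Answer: 144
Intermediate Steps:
W(k, u) = 0
L(O, D) = 0
16*L(7, -2) + s(7, 12) = 16*0 + (5 + 7)² = 0 + 12² = 0 + 144 = 144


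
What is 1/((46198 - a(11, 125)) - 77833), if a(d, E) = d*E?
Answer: -1/33010 ≈ -3.0294e-5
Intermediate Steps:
a(d, E) = E*d
1/((46198 - a(11, 125)) - 77833) = 1/((46198 - 125*11) - 77833) = 1/((46198 - 1*1375) - 77833) = 1/((46198 - 1375) - 77833) = 1/(44823 - 77833) = 1/(-33010) = -1/33010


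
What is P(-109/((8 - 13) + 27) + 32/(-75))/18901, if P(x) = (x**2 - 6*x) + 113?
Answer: 474381241/51457972500 ≈ 0.0092188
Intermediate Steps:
P(x) = 113 + x**2 - 6*x
P(-109/((8 - 13) + 27) + 32/(-75))/18901 = (113 + (-109/((8 - 13) + 27) + 32/(-75))**2 - 6*(-109/((8 - 13) + 27) + 32/(-75)))/18901 = (113 + (-109/(-5 + 27) + 32*(-1/75))**2 - 6*(-109/(-5 + 27) + 32*(-1/75)))*(1/18901) = (113 + (-109/22 - 32/75)**2 - 6*(-109/22 - 32/75))*(1/18901) = (113 + (-8879/1650)**2 - 6*(-8879/1650))*(1/18901) = (113 + 78836641/2722500 + 8879/275)*(1/18901) = (474381241/2722500)*(1/18901) = 474381241/51457972500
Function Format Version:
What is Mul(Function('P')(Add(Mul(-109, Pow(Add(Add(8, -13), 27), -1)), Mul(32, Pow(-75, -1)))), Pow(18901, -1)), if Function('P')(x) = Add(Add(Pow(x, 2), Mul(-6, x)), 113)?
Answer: Rational(474381241, 51457972500) ≈ 0.0092188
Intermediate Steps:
Function('P')(x) = Add(113, Pow(x, 2), Mul(-6, x))
Mul(Function('P')(Add(Mul(-109, Pow(Add(Add(8, -13), 27), -1)), Mul(32, Pow(-75, -1)))), Pow(18901, -1)) = Mul(Add(113, Pow(Add(Mul(-109, Pow(Add(Add(8, -13), 27), -1)), Mul(32, Pow(-75, -1))), 2), Mul(-6, Add(Mul(-109, Pow(Add(Add(8, -13), 27), -1)), Mul(32, Pow(-75, -1))))), Pow(18901, -1)) = Mul(Add(113, Pow(Add(Mul(-109, Pow(Add(-5, 27), -1)), Mul(32, Rational(-1, 75))), 2), Mul(-6, Add(Mul(-109, Pow(Add(-5, 27), -1)), Mul(32, Rational(-1, 75))))), Rational(1, 18901)) = Mul(Add(113, Pow(Add(Mul(-109, Pow(22, -1)), Rational(-32, 75)), 2), Mul(-6, Add(Mul(-109, Pow(22, -1)), Rational(-32, 75)))), Rational(1, 18901)) = Mul(Add(113, Pow(Add(Mul(-109, Rational(1, 22)), Rational(-32, 75)), 2), Mul(-6, Add(Mul(-109, Rational(1, 22)), Rational(-32, 75)))), Rational(1, 18901)) = Mul(Add(113, Pow(Add(Rational(-109, 22), Rational(-32, 75)), 2), Mul(-6, Add(Rational(-109, 22), Rational(-32, 75)))), Rational(1, 18901)) = Mul(Add(113, Pow(Rational(-8879, 1650), 2), Mul(-6, Rational(-8879, 1650))), Rational(1, 18901)) = Mul(Add(113, Rational(78836641, 2722500), Rational(8879, 275)), Rational(1, 18901)) = Mul(Rational(474381241, 2722500), Rational(1, 18901)) = Rational(474381241, 51457972500)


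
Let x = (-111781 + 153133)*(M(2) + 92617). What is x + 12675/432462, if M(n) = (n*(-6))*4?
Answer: 551809012122577/144154 ≈ 3.8279e+9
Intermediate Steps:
M(n) = -24*n (M(n) = -6*n*4 = -24*n)
x = 3827913288 (x = (-111781 + 153133)*(-24*2 + 92617) = 41352*(-48 + 92617) = 41352*92569 = 3827913288)
x + 12675/432462 = 3827913288 + 12675/432462 = 3827913288 + 12675*(1/432462) = 3827913288 + 4225/144154 = 551809012122577/144154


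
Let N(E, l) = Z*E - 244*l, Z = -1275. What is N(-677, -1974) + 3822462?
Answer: 5167293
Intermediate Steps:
N(E, l) = -1275*E - 244*l
N(-677, -1974) + 3822462 = (-1275*(-677) - 244*(-1974)) + 3822462 = (863175 + 481656) + 3822462 = 1344831 + 3822462 = 5167293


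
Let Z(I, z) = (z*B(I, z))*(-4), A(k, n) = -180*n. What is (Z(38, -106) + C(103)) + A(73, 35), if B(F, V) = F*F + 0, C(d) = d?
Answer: 606059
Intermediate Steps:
B(F, V) = F² (B(F, V) = F² + 0 = F²)
Z(I, z) = -4*z*I² (Z(I, z) = (z*I²)*(-4) = -4*z*I²)
(Z(38, -106) + C(103)) + A(73, 35) = (-4*(-106)*38² + 103) - 180*35 = (-4*(-106)*1444 + 103) - 6300 = (612256 + 103) - 6300 = 612359 - 6300 = 606059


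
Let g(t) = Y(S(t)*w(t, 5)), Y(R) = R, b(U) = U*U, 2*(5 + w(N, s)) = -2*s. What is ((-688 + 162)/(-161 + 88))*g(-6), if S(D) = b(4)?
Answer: -84160/73 ≈ -1152.9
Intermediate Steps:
w(N, s) = -5 - s (w(N, s) = -5 + (-2*s)/2 = -5 - s)
b(U) = U²
S(D) = 16 (S(D) = 4² = 16)
g(t) = -160 (g(t) = 16*(-5 - 1*5) = 16*(-5 - 5) = 16*(-10) = -160)
((-688 + 162)/(-161 + 88))*g(-6) = ((-688 + 162)/(-161 + 88))*(-160) = -526/(-73)*(-160) = -526*(-1/73)*(-160) = (526/73)*(-160) = -84160/73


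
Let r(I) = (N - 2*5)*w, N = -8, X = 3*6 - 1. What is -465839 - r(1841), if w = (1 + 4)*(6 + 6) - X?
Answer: -465065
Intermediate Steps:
X = 17 (X = 18 - 1 = 17)
w = 43 (w = (1 + 4)*(6 + 6) - 1*17 = 5*12 - 17 = 60 - 17 = 43)
r(I) = -774 (r(I) = (-8 - 2*5)*43 = (-8 - 10)*43 = -18*43 = -774)
-465839 - r(1841) = -465839 - 1*(-774) = -465839 + 774 = -465065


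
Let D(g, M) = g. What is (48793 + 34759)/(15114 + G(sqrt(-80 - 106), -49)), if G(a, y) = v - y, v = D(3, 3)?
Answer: 41776/7583 ≈ 5.5092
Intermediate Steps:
v = 3
G(a, y) = 3 - y
(48793 + 34759)/(15114 + G(sqrt(-80 - 106), -49)) = (48793 + 34759)/(15114 + (3 - 1*(-49))) = 83552/(15114 + (3 + 49)) = 83552/(15114 + 52) = 83552/15166 = 83552*(1/15166) = 41776/7583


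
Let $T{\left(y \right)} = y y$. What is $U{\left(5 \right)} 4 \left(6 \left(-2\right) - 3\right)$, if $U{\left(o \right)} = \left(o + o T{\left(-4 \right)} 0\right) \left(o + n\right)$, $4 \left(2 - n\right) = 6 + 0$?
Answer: $-1650$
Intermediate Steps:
$T{\left(y \right)} = y^{2}$
$n = \frac{1}{2}$ ($n = 2 - \frac{6 + 0}{4} = 2 - \frac{3}{2} = \frac{1}{2} \approx 0.5$)
$U{\left(o \right)} = o \left(\frac{1}{2} + o\right)$ ($U{\left(o \right)} = \left(o + o \left(-4\right)^{2} \cdot 0\right) \left(o + \frac{1}{2}\right) = \left(o + o 16 \cdot 0\right) \left(\frac{1}{2} + o\right) = \left(o + 16 o 0\right) \left(\frac{1}{2} + o\right) = \left(o + 0\right) \left(\frac{1}{2} + o\right) = o \left(\frac{1}{2} + o\right)$)
$U{\left(5 \right)} 4 \left(6 \left(-2\right) - 3\right) = 5 \left(\frac{1}{2} + 5\right) 4 \left(6 \left(-2\right) - 3\right) = 5 \cdot \frac{11}{2} \cdot 4 \left(-12 - 3\right) = \frac{55}{2} \cdot 4 \left(-15\right) = 110 \left(-15\right) = -1650$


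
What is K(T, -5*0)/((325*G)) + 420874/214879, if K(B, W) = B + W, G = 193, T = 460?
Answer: 5299633198/2695657055 ≈ 1.9660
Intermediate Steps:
K(T, -5*0)/((325*G)) + 420874/214879 = (460 - 5*0)/((325*193)) + 420874/214879 = (460 + 0)/62725 + 420874*(1/214879) = 460*(1/62725) + 420874/214879 = 92/12545 + 420874/214879 = 5299633198/2695657055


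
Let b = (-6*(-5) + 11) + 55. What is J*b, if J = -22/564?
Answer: -176/47 ≈ -3.7447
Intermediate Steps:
J = -11/282 (J = -22*1/564 = -11/282 ≈ -0.039007)
b = 96 (b = (30 + 11) + 55 = 41 + 55 = 96)
J*b = -11/282*96 = -176/47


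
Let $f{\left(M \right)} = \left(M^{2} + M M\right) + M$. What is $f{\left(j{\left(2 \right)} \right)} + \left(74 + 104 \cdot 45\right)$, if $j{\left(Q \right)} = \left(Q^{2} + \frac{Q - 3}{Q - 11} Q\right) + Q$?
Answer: $\frac{391850}{81} \approx 4837.7$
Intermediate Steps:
$j{\left(Q \right)} = Q + Q^{2} + \frac{Q \left(-3 + Q\right)}{-11 + Q}$ ($j{\left(Q \right)} = \left(Q^{2} + \frac{-3 + Q}{-11 + Q} Q\right) + Q = \left(Q^{2} + \frac{Q \left(-3 + Q\right)}{-11 + Q}\right) + Q = Q + Q^{2} + \frac{Q \left(-3 + Q\right)}{-11 + Q}$)
$f{\left(M \right)} = M + 2 M^{2}$ ($f{\left(M \right)} = \left(M^{2} + M^{2}\right) + M = 2 M^{2} + M = M + 2 M^{2}$)
$f{\left(j{\left(2 \right)} \right)} + \left(74 + 104 \cdot 45\right) = \frac{2 \left(-14 + 2^{2} - 18\right)}{-11 + 2} \left(1 + 2 \frac{2 \left(-14 + 2^{2} - 18\right)}{-11 + 2}\right) + \left(74 + 104 \cdot 45\right) = \frac{2 \left(-14 + 4 - 18\right)}{-9} \left(1 + 2 \frac{2 \left(-14 + 4 - 18\right)}{-9}\right) + \left(74 + 4680\right) = 2 \left(- \frac{1}{9}\right) \left(-28\right) \left(1 + 2 \cdot 2 \left(- \frac{1}{9}\right) \left(-28\right)\right) + 4754 = \frac{56 \left(1 + 2 \cdot \frac{56}{9}\right)}{9} + 4754 = \frac{56 \left(1 + \frac{112}{9}\right)}{9} + 4754 = \frac{56}{9} \cdot \frac{121}{9} + 4754 = \frac{6776}{81} + 4754 = \frac{391850}{81}$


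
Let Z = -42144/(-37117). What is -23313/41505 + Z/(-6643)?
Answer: -1916664785341/3411271475885 ≈ -0.56186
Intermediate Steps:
Z = 42144/37117 (Z = -42144*(-1/37117) = 42144/37117 ≈ 1.1354)
-23313/41505 + Z/(-6643) = -23313/41505 + (42144/37117)/(-6643) = -23313*1/41505 + (42144/37117)*(-1/6643) = -7771/13835 - 42144/246568231 = -1916664785341/3411271475885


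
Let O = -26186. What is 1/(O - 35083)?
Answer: -1/61269 ≈ -1.6321e-5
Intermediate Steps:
1/(O - 35083) = 1/(-26186 - 35083) = 1/(-61269) = -1/61269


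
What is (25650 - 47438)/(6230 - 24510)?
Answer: 5447/4570 ≈ 1.1919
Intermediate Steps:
(25650 - 47438)/(6230 - 24510) = -21788/(-18280) = -21788*(-1/18280) = 5447/4570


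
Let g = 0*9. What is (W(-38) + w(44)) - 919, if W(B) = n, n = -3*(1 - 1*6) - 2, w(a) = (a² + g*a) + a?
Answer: 1074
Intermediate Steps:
g = 0
w(a) = a + a² (w(a) = (a² + 0*a) + a = (a² + 0) + a = a² + a = a + a²)
n = 13 (n = -3*(1 - 6) - 2 = -3*(-5) - 2 = 15 - 2 = 13)
W(B) = 13
(W(-38) + w(44)) - 919 = (13 + 44*(1 + 44)) - 919 = (13 + 44*45) - 919 = (13 + 1980) - 919 = 1993 - 919 = 1074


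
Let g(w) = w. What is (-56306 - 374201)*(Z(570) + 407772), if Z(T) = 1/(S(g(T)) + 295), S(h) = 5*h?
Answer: -552100663201087/3145 ≈ -1.7555e+11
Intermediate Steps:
Z(T) = 1/(295 + 5*T) (Z(T) = 1/(5*T + 295) = 1/(295 + 5*T))
(-56306 - 374201)*(Z(570) + 407772) = (-56306 - 374201)*(1/(5*(59 + 570)) + 407772) = -430507*((1/5)/629 + 407772) = -430507*((1/5)*(1/629) + 407772) = -430507*(1/3145 + 407772) = -430507*1282442941/3145 = -552100663201087/3145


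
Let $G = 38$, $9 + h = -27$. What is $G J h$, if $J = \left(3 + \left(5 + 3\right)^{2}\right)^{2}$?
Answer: $-6140952$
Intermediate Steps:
$h = -36$ ($h = -9 - 27 = -36$)
$J = 4489$ ($J = \left(3 + 8^{2}\right)^{2} = \left(3 + 64\right)^{2} = 67^{2} = 4489$)
$G J h = 38 \cdot 4489 \left(-36\right) = 170582 \left(-36\right) = -6140952$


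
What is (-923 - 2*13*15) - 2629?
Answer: -3942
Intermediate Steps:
(-923 - 2*13*15) - 2629 = (-923 - 26*15) - 2629 = (-923 - 390) - 2629 = -1313 - 2629 = -3942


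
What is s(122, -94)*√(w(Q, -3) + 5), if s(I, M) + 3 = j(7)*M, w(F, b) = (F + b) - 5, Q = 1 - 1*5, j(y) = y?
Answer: -661*I*√7 ≈ -1748.8*I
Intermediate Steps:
Q = -4 (Q = 1 - 5 = -4)
w(F, b) = -5 + F + b
s(I, M) = -3 + 7*M
s(122, -94)*√(w(Q, -3) + 5) = (-3 + 7*(-94))*√((-5 - 4 - 3) + 5) = (-3 - 658)*√(-12 + 5) = -661*I*√7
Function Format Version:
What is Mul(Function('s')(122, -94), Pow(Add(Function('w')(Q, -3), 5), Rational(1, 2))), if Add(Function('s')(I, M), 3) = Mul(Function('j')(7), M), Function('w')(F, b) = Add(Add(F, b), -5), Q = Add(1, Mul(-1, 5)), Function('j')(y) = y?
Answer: Mul(-661, I, Pow(7, Rational(1, 2))) ≈ Mul(-1748.8, I)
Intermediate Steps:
Q = -4 (Q = Add(1, -5) = -4)
Function('w')(F, b) = Add(-5, F, b)
Function('s')(I, M) = Add(-3, Mul(7, M))
Mul(Function('s')(122, -94), Pow(Add(Function('w')(Q, -3), 5), Rational(1, 2))) = Mul(Add(-3, Mul(7, -94)), Pow(Add(Add(-5, -4, -3), 5), Rational(1, 2))) = Mul(Add(-3, -658), Pow(Add(-12, 5), Rational(1, 2))) = Mul(-661, Pow(-7, Rational(1, 2))) = Mul(-661, Mul(I, Pow(7, Rational(1, 2)))) = Mul(-661, I, Pow(7, Rational(1, 2)))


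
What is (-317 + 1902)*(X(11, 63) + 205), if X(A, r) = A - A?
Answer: 324925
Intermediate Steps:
X(A, r) = 0
(-317 + 1902)*(X(11, 63) + 205) = (-317 + 1902)*(0 + 205) = 1585*205 = 324925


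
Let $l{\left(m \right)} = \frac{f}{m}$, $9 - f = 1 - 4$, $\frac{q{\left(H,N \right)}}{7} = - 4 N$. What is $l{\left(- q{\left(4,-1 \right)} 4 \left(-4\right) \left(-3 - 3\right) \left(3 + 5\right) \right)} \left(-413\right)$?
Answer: $\frac{59}{256} \approx 0.23047$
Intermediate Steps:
$q{\left(H,N \right)} = - 28 N$ ($q{\left(H,N \right)} = 7 \left(- 4 N\right) = - 28 N$)
$f = 12$ ($f = 9 - \left(1 - 4\right) = 9 - -3 = 9 + 3 = 12$)
$l{\left(m \right)} = \frac{12}{m}$
$l{\left(- q{\left(4,-1 \right)} 4 \left(-4\right) \left(-3 - 3\right) \left(3 + 5\right) \right)} \left(-413\right) = \frac{12}{- \left(-28\right) \left(-1\right) 4 \left(-4\right) \left(-3 - 3\right) \left(3 + 5\right)} \left(-413\right) = \frac{12}{\left(-1\right) 28 \cdot 4 \left(-4\right) \left(\left(-6\right) 8\right)} \left(-413\right) = \frac{12}{\left(-28\right) 4 \left(-4\right) \left(-48\right)} \left(-413\right) = \frac{12}{\left(-112\right) \left(-4\right) \left(-48\right)} \left(-413\right) = \frac{12}{448 \left(-48\right)} \left(-413\right) = \frac{12}{-21504} \left(-413\right) = 12 \left(- \frac{1}{21504}\right) \left(-413\right) = \left(- \frac{1}{1792}\right) \left(-413\right) = \frac{59}{256}$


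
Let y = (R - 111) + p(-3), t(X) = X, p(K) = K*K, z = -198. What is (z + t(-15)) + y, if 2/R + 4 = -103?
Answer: -33707/107 ≈ -315.02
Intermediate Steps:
R = -2/107 (R = 2/(-4 - 103) = 2/(-107) = 2*(-1/107) = -2/107 ≈ -0.018692)
p(K) = K²
y = -10916/107 (y = (-2/107 - 111) + (-3)² = -11879/107 + 9 = -10916/107 ≈ -102.02)
(z + t(-15)) + y = (-198 - 15) - 10916/107 = -213 - 10916/107 = -33707/107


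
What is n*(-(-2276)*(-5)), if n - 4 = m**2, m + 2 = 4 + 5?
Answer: -603140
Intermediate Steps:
m = 7 (m = -2 + (4 + 5) = -2 + 9 = 7)
n = 53 (n = 4 + 7**2 = 4 + 49 = 53)
n*(-(-2276)*(-5)) = 53*(-(-2276)*(-5)) = 53*(-569*20) = 53*(-11380) = -603140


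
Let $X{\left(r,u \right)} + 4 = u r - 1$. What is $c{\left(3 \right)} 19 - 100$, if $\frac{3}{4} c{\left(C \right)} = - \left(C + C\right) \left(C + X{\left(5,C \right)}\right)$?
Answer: $-2076$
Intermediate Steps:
$X{\left(r,u \right)} = -5 + r u$ ($X{\left(r,u \right)} = -4 + \left(u r - 1\right) = -4 + \left(r u - 1\right) = -4 + \left(-1 + r u\right) = -5 + r u$)
$c{\left(C \right)} = - \frac{8 C \left(-5 + 6 C\right)}{3}$ ($c{\left(C \right)} = \frac{4 \left(- \left(C + C\right) \left(C + \left(-5 + 5 C\right)\right)\right)}{3} = \frac{4 \left(- 2 C \left(-5 + 6 C\right)\right)}{3} = - \frac{8 C \left(-5 + 6 C\right)}{3}$)
$c{\left(3 \right)} 19 - 100 = \frac{8}{3} \cdot 3 \left(5 - 18\right) 19 - 100 = \frac{8}{3} \cdot 3 \left(-13\right) 19 - 100 = \left(-104\right) 19 - 100 = -1976 - 100 = -2076$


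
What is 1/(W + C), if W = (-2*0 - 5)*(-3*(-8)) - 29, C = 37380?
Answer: 1/37231 ≈ 2.6859e-5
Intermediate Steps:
W = -149 (W = (0 - 5)*24 - 29 = -5*24 - 29 = -120 - 29 = -149)
1/(W + C) = 1/(-149 + 37380) = 1/37231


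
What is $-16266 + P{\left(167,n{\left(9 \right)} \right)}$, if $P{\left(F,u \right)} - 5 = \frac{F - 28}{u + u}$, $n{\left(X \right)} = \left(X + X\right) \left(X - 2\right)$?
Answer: $- \frac{4097633}{252} \approx -16260.0$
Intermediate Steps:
$n{\left(X \right)} = 2 X \left(-2 + X\right)$
$P{\left(F,u \right)} = 5 + \frac{-28 + F}{2 u}$ ($P{\left(F,u \right)} = 5 + \frac{F - 28}{u + u} = 5 + \frac{-28 + F}{2 u}$)
$-16266 + P{\left(167,n{\left(9 \right)} \right)} = -16266 + \frac{-28 + 167 + 10 \cdot 2 \cdot 9 \left(-2 + 9\right)}{2 \cdot 2 \cdot 9 \left(-2 + 9\right)} = -16266 + \frac{-28 + 167 + 10 \cdot 2 \cdot 9 \cdot 7}{2 \cdot 2 \cdot 9 \cdot 7} = -16266 + \frac{-28 + 167 + 10 \cdot 126}{2 \cdot 126} = -16266 + \frac{1}{2} \cdot \frac{1}{126} \left(-28 + 167 + 1260\right) = -16266 + \frac{1}{2} \cdot \frac{1}{126} \cdot 1399 = -16266 + \frac{1399}{252} = - \frac{4097633}{252}$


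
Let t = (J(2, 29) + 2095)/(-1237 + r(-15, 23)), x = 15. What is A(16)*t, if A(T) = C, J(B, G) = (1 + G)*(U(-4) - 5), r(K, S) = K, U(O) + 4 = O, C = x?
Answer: -25575/1252 ≈ -20.427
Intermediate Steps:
C = 15
U(O) = -4 + O
J(B, G) = -13 - 13*G (J(B, G) = (1 + G)*((-4 - 4) - 5) = (1 + G)*(-8 - 5) = (1 + G)*(-13) = -13 - 13*G)
A(T) = 15
t = -1705/1252 (t = ((-13 - 13*29) + 2095)/(-1237 - 15) = ((-13 - 377) + 2095)/(-1252) = (-390 + 2095)*(-1/1252) = 1705*(-1/1252) = -1705/1252 ≈ -1.3618)
A(16)*t = 15*(-1705/1252) = -25575/1252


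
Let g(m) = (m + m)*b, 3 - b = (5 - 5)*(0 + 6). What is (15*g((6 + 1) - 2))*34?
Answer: 15300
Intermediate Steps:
b = 3 (b = 3 - (5 - 5)*(0 + 6) = 3 - 0*6 = 3 - 1*0 = 3 + 0 = 3)
g(m) = 6*m (g(m) = (m + m)*3 = (2*m)*3 = 6*m)
(15*g((6 + 1) - 2))*34 = (15*(6*((6 + 1) - 2)))*34 = (15*(6*(7 - 2)))*34 = (15*(6*5))*34 = (15*30)*34 = 450*34 = 15300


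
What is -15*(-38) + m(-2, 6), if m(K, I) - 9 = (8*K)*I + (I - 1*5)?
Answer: 484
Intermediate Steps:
m(K, I) = 4 + I + 8*I*K (m(K, I) = 9 + ((8*K)*I + (I - 1*5)) = 9 + (8*I*K + (I - 5)) = 9 + (8*I*K + (-5 + I)) = 9 + (-5 + I + 8*I*K) = 4 + I + 8*I*K)
-15*(-38) + m(-2, 6) = -15*(-38) + (4 + 6 + 8*6*(-2)) = 570 + (4 + 6 - 96) = 570 - 86 = 484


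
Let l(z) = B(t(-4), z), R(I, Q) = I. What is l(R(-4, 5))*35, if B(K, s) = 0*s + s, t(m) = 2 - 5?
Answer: -140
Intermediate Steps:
t(m) = -3
B(K, s) = s (B(K, s) = 0 + s = s)
l(z) = z
l(R(-4, 5))*35 = -4*35 = -140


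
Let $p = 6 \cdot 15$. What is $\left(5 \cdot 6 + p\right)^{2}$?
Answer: $14400$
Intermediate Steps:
$p = 90$
$\left(5 \cdot 6 + p\right)^{2} = \left(5 \cdot 6 + 90\right)^{2} = \left(30 + 90\right)^{2} = 120^{2} = 14400$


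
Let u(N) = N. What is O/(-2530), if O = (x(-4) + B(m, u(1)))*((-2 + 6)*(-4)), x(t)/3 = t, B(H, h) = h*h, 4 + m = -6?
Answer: -8/115 ≈ -0.069565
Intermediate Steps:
m = -10 (m = -4 - 6 = -10)
B(H, h) = h²
x(t) = 3*t
O = 176 (O = (3*(-4) + 1²)*((-2 + 6)*(-4)) = (-12 + 1)*(4*(-4)) = -11*(-16) = 176)
O/(-2530) = 176/(-2530) = 176*(-1/2530) = -8/115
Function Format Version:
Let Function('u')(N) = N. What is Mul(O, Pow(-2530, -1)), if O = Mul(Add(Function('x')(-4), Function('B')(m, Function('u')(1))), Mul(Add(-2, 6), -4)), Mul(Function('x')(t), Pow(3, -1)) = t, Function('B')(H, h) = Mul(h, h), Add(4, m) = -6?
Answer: Rational(-8, 115) ≈ -0.069565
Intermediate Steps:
m = -10 (m = Add(-4, -6) = -10)
Function('B')(H, h) = Pow(h, 2)
Function('x')(t) = Mul(3, t)
O = 176 (O = Mul(Add(Mul(3, -4), Pow(1, 2)), Mul(Add(-2, 6), -4)) = Mul(Add(-12, 1), Mul(4, -4)) = Mul(-11, -16) = 176)
Mul(O, Pow(-2530, -1)) = Mul(176, Pow(-2530, -1)) = Mul(176, Rational(-1, 2530)) = Rational(-8, 115)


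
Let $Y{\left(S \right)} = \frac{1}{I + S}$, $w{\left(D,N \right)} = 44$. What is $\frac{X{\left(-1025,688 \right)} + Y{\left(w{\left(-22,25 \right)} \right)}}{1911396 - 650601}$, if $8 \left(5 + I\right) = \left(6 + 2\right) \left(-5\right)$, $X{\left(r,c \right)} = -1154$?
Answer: $- \frac{7847}{8573406} \approx -0.00091527$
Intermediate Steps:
$I = -10$ ($I = -5 + \frac{\left(6 + 2\right) \left(-5\right)}{8} = -5 + \frac{8 \left(-5\right)}{8} = -5 + \frac{1}{8} \left(-40\right) = -5 - 5 = -10$)
$Y{\left(S \right)} = \frac{1}{-10 + S}$
$\frac{X{\left(-1025,688 \right)} + Y{\left(w{\left(-22,25 \right)} \right)}}{1911396 - 650601} = \frac{-1154 + \frac{1}{-10 + 44}}{1911396 - 650601} = \frac{-1154 + \frac{1}{34}}{1260795} = \left(-1154 + \frac{1}{34}\right) \frac{1}{1260795} = \left(- \frac{39235}{34}\right) \frac{1}{1260795} = - \frac{7847}{8573406}$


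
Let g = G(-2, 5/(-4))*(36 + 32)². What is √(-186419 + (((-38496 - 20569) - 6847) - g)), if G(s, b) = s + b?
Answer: 3*I*√26367 ≈ 487.14*I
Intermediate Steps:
G(s, b) = b + s
g = -15028 (g = (5/(-4) - 2)*(36 + 32)² = (5*(-¼) - 2)*68² = (-5/4 - 2)*4624 = -13/4*4624 = -15028)
√(-186419 + (((-38496 - 20569) - 6847) - g)) = √(-186419 + (((-38496 - 20569) - 6847) - 1*(-15028))) = √(-186419 + ((-59065 - 6847) + 15028)) = √(-186419 + (-65912 + 15028)) = √(-186419 - 50884) = √(-237303) = 3*I*√26367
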